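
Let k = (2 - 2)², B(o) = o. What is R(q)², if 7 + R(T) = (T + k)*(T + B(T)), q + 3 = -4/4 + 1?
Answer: 121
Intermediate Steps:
k = 0 (k = 0² = 0)
q = -3 (q = -3 + (-4/4 + 1) = -3 + (-4*¼ + 1) = -3 + (-1 + 1) = -3 + 0 = -3)
R(T) = -7 + 2*T² (R(T) = -7 + (T + 0)*(T + T) = -7 + T*(2*T) = -7 + 2*T²)
R(q)² = (-7 + 2*(-3)²)² = (-7 + 2*9)² = (-7 + 18)² = 11² = 121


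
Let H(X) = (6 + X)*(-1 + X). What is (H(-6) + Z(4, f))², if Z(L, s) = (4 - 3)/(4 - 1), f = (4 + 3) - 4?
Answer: ⅑ ≈ 0.11111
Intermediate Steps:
H(X) = (-1 + X)*(6 + X)
f = 3 (f = 7 - 4 = 3)
Z(L, s) = ⅓ (Z(L, s) = 1/3 = 1*(⅓) = ⅓)
(H(-6) + Z(4, f))² = ((-6 + (-6)² + 5*(-6)) + ⅓)² = ((-6 + 36 - 30) + ⅓)² = (0 + ⅓)² = (⅓)² = ⅑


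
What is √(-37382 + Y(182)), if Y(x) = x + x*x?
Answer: 2*I*√1019 ≈ 63.844*I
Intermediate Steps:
Y(x) = x + x²
√(-37382 + Y(182)) = √(-37382 + 182*(1 + 182)) = √(-37382 + 182*183) = √(-37382 + 33306) = √(-4076) = 2*I*√1019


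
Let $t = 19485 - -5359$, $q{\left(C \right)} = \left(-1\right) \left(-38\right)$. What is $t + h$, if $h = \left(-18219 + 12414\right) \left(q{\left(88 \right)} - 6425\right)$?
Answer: $37101379$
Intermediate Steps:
$q{\left(C \right)} = 38$
$t = 24844$ ($t = 19485 + 5359 = 24844$)
$h = 37076535$ ($h = \left(-18219 + 12414\right) \left(38 - 6425\right) = \left(-5805\right) \left(-6387\right) = 37076535$)
$t + h = 24844 + 37076535 = 37101379$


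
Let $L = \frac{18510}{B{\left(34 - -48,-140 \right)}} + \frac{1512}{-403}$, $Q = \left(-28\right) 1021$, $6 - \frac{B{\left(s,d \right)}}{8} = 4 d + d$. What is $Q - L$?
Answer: $- \frac{32534662213}{1138072} \approx -28588.0$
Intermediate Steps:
$B{\left(s,d \right)} = 48 - 40 d$ ($B{\left(s,d \right)} = 48 - 8 \left(4 d + d\right) = 48 - 8 \cdot 5 d = 48 - 40 d$)
$Q = -28588$
$L = - \frac{540123}{1138072}$ ($L = \frac{18510}{48 - -5600} + \frac{1512}{-403} = \frac{18510}{48 + 5600} + 1512 \left(- \frac{1}{403}\right) = \frac{18510}{5648} - \frac{1512}{403} = 18510 \cdot \frac{1}{5648} - \frac{1512}{403} = \frac{9255}{2824} - \frac{1512}{403} = - \frac{540123}{1138072} \approx -0.47459$)
$Q - L = -28588 - - \frac{540123}{1138072} = -28588 + \frac{540123}{1138072} = - \frac{32534662213}{1138072}$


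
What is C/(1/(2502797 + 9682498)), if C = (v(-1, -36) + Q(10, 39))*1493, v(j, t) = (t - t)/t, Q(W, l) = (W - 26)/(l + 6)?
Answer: -19405488464/3 ≈ -6.4685e+9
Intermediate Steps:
Q(W, l) = (-26 + W)/(6 + l)
v(j, t) = 0 (v(j, t) = 0/t = 0)
C = -23888/45 (C = (0 + (-26 + 10)/(6 + 39))*1493 = (0 - 16/45)*1493 = -16/45*1493 = -23888/45 ≈ -530.84)
C/(1/(2502797 + 9682498)) = -23888/(45*(1/(2502797 + 9682498))) = -23888/(45*(1/12185295)) = -23888/(45*1/12185295) = -23888/45*12185295 = -19405488464/3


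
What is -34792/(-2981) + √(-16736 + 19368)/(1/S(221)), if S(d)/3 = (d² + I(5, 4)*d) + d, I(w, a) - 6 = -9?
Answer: 34792/2981 + 290394*√658 ≈ 7.4491e+6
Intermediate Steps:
I(w, a) = -3 (I(w, a) = 6 - 9 = -3)
S(d) = -6*d + 3*d² (S(d) = 3*((d² - 3*d) + d) = 3*(d² - 2*d) = -6*d + 3*d²)
-34792/(-2981) + √(-16736 + 19368)/(1/S(221)) = -34792/(-2981) + √(-16736 + 19368)/(1/(3*221*(-2 + 221))) = -34792*(-1/2981) + √2632/(1/(3*221*219)) = 34792/2981 + (2*√658)/(1/145197) = 34792/2981 + (2*√658)*145197 = 34792/2981 + 290394*√658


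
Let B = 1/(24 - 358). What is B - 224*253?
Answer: -18928449/334 ≈ -56672.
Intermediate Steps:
B = -1/334 (B = 1/(-334) = -1/334 ≈ -0.0029940)
B - 224*253 = -1/334 - 224*253 = -1/334 - 56672 = -18928449/334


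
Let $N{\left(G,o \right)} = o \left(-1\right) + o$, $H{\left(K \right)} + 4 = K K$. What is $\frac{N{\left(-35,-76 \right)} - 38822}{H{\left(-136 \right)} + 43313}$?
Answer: $- \frac{826}{1315} \approx -0.62814$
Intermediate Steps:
$H{\left(K \right)} = -4 + K^{2}$ ($H{\left(K \right)} = -4 + K K = -4 + K^{2}$)
$N{\left(G,o \right)} = 0$ ($N{\left(G,o \right)} = - o + o = 0$)
$\frac{N{\left(-35,-76 \right)} - 38822}{H{\left(-136 \right)} + 43313} = \frac{0 - 38822}{\left(-4 + \left(-136\right)^{2}\right) + 43313} = - \frac{38822}{\left(-4 + 18496\right) + 43313} = - \frac{38822}{18492 + 43313} = - \frac{38822}{61805} = \left(-38822\right) \frac{1}{61805} = - \frac{826}{1315}$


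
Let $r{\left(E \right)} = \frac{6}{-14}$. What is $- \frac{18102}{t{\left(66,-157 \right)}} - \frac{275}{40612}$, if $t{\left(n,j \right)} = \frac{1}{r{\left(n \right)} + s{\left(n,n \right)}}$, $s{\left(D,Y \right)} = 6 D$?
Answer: $- \frac{26437060753}{3692} \approx -7.1606 \cdot 10^{6}$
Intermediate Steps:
$r{\left(E \right)} = - \frac{3}{7}$ ($r{\left(E \right)} = 6 \left(- \frac{1}{14}\right) = - \frac{3}{7}$)
$t{\left(n,j \right)} = \frac{1}{- \frac{3}{7} + 6 n}$
$- \frac{18102}{t{\left(66,-157 \right)}} - \frac{275}{40612} = - \frac{18102}{\frac{7}{3} \frac{1}{-1 + 14 \cdot 66}} - \frac{275}{40612} = - \frac{18102}{\frac{7}{3} \frac{1}{-1 + 924}} - \frac{25}{3692} = - \frac{18102}{\frac{7}{3} \cdot \frac{1}{923}} - \frac{25}{3692} = - \frac{18102}{\frac{7}{2769}} - \frac{25}{3692} = \left(-18102\right) \frac{2769}{7} - \frac{25}{3692} = -7160634 - \frac{25}{3692} = - \frac{26437060753}{3692}$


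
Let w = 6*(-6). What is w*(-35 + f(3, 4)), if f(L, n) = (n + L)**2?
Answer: -504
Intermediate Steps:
f(L, n) = (L + n)**2
w = -36
w*(-35 + f(3, 4)) = -36*(-35 + (3 + 4)**2) = -36*(-35 + 7**2) = -36*(-35 + 49) = -36*14 = -504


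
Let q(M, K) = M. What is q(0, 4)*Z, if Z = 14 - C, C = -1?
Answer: 0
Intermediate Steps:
Z = 15 (Z = 14 - 1*(-1) = 14 + 1 = 15)
q(0, 4)*Z = 0*15 = 0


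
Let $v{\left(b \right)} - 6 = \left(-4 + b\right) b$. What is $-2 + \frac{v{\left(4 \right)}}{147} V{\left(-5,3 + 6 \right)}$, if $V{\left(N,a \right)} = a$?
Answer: $- \frac{80}{49} \approx -1.6327$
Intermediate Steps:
$v{\left(b \right)} = 6 + b \left(-4 + b\right)$ ($v{\left(b \right)} = 6 + \left(-4 + b\right) b = 6 + b \left(-4 + b\right)$)
$-2 + \frac{v{\left(4 \right)}}{147} V{\left(-5,3 + 6 \right)} = -2 + \frac{6 + 4^{2} - 16}{147} \left(3 + 6\right) = -2 + \left(6 + 16 - 16\right) \frac{1}{147} \cdot 9 = -2 + 6 \cdot \frac{1}{147} \cdot 9 = -2 + \frac{2}{49} \cdot 9 = -2 + \frac{18}{49} = - \frac{80}{49}$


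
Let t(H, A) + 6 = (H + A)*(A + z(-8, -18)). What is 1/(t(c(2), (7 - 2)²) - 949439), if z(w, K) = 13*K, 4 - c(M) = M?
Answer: -1/955088 ≈ -1.0470e-6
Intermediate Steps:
c(M) = 4 - M
t(H, A) = -6 + (-234 + A)*(A + H) (t(H, A) = -6 + (H + A)*(A + 13*(-18)) = -6 + (A + H)*(A - 234) = -6 + (A + H)*(-234 + A) = -6 + (-234 + A)*(A + H))
1/(t(c(2), (7 - 2)²) - 949439) = 1/((-6 + ((7 - 2)²)² - 234*(7 - 2)² - 234*(4 - 1*2) + (7 - 2)²*(4 - 1*2)) - 949439) = 1/((-6 + (5²)² - 234*5² - 234*(4 - 2) + 5²*(4 - 2)) - 949439) = 1/((-6 + 25² - 234*25 - 234*2 + 25*2) - 949439) = 1/((-6 + 625 - 5850 - 468 + 50) - 949439) = 1/(-5649 - 949439) = 1/(-955088) = -1/955088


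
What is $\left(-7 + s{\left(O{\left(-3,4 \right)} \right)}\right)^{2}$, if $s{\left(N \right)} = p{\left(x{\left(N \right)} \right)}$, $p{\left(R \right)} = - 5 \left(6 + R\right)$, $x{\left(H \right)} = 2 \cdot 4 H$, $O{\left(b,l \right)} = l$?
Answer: $38809$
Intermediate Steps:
$x{\left(H \right)} = 8 H$
$p{\left(R \right)} = -30 - 5 R$
$s{\left(N \right)} = -30 - 40 N$ ($s{\left(N \right)} = -30 - 5 \cdot 8 N = -30 - 40 N$)
$\left(-7 + s{\left(O{\left(-3,4 \right)} \right)}\right)^{2} = \left(-7 - 190\right)^{2} = \left(-197\right)^{2} = 38809$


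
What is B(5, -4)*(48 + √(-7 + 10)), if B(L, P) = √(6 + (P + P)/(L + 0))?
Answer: √110*(48 + √3)/5 ≈ 104.32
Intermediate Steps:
B(L, P) = √(6 + 2*P/L) (B(L, P) = √(6 + (2*P)/L) = √(6 + 2*P/L))
B(5, -4)*(48 + √(-7 + 10)) = √(6 + 2*(-4)/5)*(48 + √(-7 + 10)) = √(6 + 2*(-4)*(⅕))*(48 + √3) = √(6 - 8/5)*(48 + √3) = √(22/5)*(48 + √3) = (√110/5)*(48 + √3) = √110*(48 + √3)/5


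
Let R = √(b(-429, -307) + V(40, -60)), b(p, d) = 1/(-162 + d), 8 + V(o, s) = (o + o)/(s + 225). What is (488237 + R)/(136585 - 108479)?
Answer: 488237/28106 + I*√1800671565/434996562 ≈ 17.371 + 9.7551e-5*I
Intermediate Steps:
V(o, s) = -8 + 2*o/(225 + s) (V(o, s) = -8 + (o + o)/(s + 225) = -8 + (2*o)/(225 + s) = -8 + 2*o/(225 + s))
R = I*√1800671565/15477 (R = √(1/(-162 - 307) + 2*(-900 + 40 - 4*(-60))/(225 - 60)) = √(1/(-469) + 2*(-900 + 40 + 240)/165) = √(-1/469 + 2*(1/165)*(-620)) = √(-1/469 - 248/33) = √(-116345/15477) = I*√1800671565/15477 ≈ 2.7418*I)
(488237 + R)/(136585 - 108479) = (488237 + I*√1800671565/15477)/(136585 - 108479) = (488237 + I*√1800671565/15477)/28106 = (488237 + I*√1800671565/15477)*(1/28106) = 488237/28106 + I*√1800671565/434996562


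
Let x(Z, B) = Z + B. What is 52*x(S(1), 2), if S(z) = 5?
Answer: 364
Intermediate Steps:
x(Z, B) = B + Z
52*x(S(1), 2) = 52*(2 + 5) = 52*7 = 364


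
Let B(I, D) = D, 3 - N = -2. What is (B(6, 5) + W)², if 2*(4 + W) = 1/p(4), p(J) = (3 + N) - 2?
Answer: 169/144 ≈ 1.1736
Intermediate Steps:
N = 5 (N = 3 - 1*(-2) = 3 + 2 = 5)
p(J) = 6 (p(J) = (3 + 5) - 2 = 8 - 2 = 6)
W = -47/12 (W = -4 + (½)/6 = -4 + (½)*(⅙) = -4 + 1/12 = -47/12 ≈ -3.9167)
(B(6, 5) + W)² = (5 - 47/12)² = (13/12)² = 169/144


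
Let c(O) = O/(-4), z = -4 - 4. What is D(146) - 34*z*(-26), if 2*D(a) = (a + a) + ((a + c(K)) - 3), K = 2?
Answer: -27419/4 ≈ -6854.8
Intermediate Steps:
z = -8
c(O) = -O/4 (c(O) = O*(-1/4) = -O/4)
D(a) = -7/4 + 3*a/2 (D(a) = ((a + a) + ((a - 1/4*2) - 3))/2 = (2*a + ((a - 1/2) - 3))/2 = (2*a + ((-1/2 + a) - 3))/2 = (2*a + (-7/2 + a))/2 = (-7/2 + 3*a)/2 = -7/4 + 3*a/2)
D(146) - 34*z*(-26) = (-7/4 + (3/2)*146) - 34*(-8)*(-26) = (-7/4 + 219) + 272*(-26) = 869/4 - 7072 = -27419/4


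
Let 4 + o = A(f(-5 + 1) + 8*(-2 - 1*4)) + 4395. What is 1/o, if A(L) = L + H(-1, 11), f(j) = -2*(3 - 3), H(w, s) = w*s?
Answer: 1/4332 ≈ 0.00023084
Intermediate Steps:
H(w, s) = s*w
f(j) = 0 (f(j) = -2*0 = 0)
A(L) = -11 + L (A(L) = L + 11*(-1) = L - 11 = -11 + L)
o = 4332 (o = -4 + ((-11 + (0 + 8*(-2 - 1*4))) + 4395) = -4 + ((-11 + (0 + 8*(-2 - 4))) + 4395) = -4 + ((-11 + (0 + 8*(-6))) + 4395) = -4 + ((-11 + (0 - 48)) + 4395) = -4 + ((-11 - 48) + 4395) = -4 + (-59 + 4395) = -4 + 4336 = 4332)
1/o = 1/4332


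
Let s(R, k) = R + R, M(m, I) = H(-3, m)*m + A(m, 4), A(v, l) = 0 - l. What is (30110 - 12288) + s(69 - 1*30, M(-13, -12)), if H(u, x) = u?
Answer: 17900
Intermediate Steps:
A(v, l) = -l
M(m, I) = -4 - 3*m (M(m, I) = -3*m - 1*4 = -3*m - 4 = -4 - 3*m)
s(R, k) = 2*R
(30110 - 12288) + s(69 - 1*30, M(-13, -12)) = (30110 - 12288) + 2*(69 - 1*30) = 17822 + 2*(69 - 30) = 17822 + 2*39 = 17822 + 78 = 17900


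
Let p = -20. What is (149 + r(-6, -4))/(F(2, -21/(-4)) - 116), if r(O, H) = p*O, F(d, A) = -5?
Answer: -269/121 ≈ -2.2231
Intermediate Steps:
r(O, H) = -20*O
(149 + r(-6, -4))/(F(2, -21/(-4)) - 116) = (149 - 20*(-6))/(-5 - 116) = (149 + 120)/(-121) = 269*(-1/121) = -269/121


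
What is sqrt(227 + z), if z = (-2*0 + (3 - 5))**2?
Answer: sqrt(231) ≈ 15.199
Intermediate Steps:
z = 4 (z = (0 - 2)**2 = (-2)**2 = 4)
sqrt(227 + z) = sqrt(227 + 4) = sqrt(231)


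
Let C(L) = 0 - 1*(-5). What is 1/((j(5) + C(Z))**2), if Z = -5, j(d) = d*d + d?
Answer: 1/1225 ≈ 0.00081633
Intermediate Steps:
j(d) = d + d**2 (j(d) = d**2 + d = d + d**2)
C(L) = 5 (C(L) = 0 + 5 = 5)
1/((j(5) + C(Z))**2) = 1/((5*(1 + 5) + 5)**2) = 1/((5*6 + 5)**2) = 1/((30 + 5)**2) = 1/(35**2) = 1/1225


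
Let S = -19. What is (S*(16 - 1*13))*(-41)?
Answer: 2337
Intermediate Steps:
(S*(16 - 1*13))*(-41) = -19*(16 - 1*13)*(-41) = -19*(16 - 13)*(-41) = -19*3*(-41) = -57*(-41) = 2337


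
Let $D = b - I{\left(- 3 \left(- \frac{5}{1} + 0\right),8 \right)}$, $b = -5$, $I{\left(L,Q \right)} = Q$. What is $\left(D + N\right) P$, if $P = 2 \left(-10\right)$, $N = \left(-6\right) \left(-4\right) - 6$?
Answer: $-100$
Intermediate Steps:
$N = 18$ ($N = 24 - 6 = 18$)
$D = -13$ ($D = -5 - 8 = -13$)
$P = -20$
$\left(D + N\right) P = \left(-13 + 18\right) \left(-20\right) = 5 \left(-20\right) = -100$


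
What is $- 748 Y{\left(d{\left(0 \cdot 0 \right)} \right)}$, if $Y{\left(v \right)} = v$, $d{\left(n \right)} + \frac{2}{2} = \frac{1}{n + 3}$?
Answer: $\frac{1496}{3} \approx 498.67$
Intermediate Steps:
$d{\left(n \right)} = -1 + \frac{1}{3 + n}$ ($d{\left(n \right)} = -1 + \frac{1}{n + 3} = -1 + \frac{1}{3 + n}$)
$- 748 Y{\left(d{\left(0 \cdot 0 \right)} \right)} = - 748 \frac{-2 - 0 \cdot 0}{3 + 0 \cdot 0} = - 748 \frac{-2 - 0}{3 + 0} = - 748 \frac{-2 + 0}{3} = - 748 \cdot \frac{1}{3} \left(-2\right) = \left(-748\right) \left(- \frac{2}{3}\right) = \frac{1496}{3}$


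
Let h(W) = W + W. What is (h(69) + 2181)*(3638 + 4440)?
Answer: 18732882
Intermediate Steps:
h(W) = 2*W
(h(69) + 2181)*(3638 + 4440) = (2*69 + 2181)*(3638 + 4440) = (138 + 2181)*8078 = 2319*8078 = 18732882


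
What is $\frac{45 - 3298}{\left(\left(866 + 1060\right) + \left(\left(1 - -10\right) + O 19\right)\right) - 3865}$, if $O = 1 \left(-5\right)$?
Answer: $\frac{3253}{2023} \approx 1.608$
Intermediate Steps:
$O = -5$
$\frac{45 - 3298}{\left(\left(866 + 1060\right) + \left(\left(1 - -10\right) + O 19\right)\right) - 3865} = \frac{45 - 3298}{\left(\left(866 + 1060\right) + \left(\left(1 - -10\right) - 95\right)\right) - 3865} = - \frac{3253}{\left(1926 + \left(\left(1 + 10\right) - 95\right)\right) - 3865} = - \frac{3253}{\left(1926 + \left(11 - 95\right)\right) - 3865} = - \frac{3253}{\left(1926 - 84\right) - 3865} = - \frac{3253}{1842 - 3865} = - \frac{3253}{-2023} = \left(-3253\right) \left(- \frac{1}{2023}\right) = \frac{3253}{2023}$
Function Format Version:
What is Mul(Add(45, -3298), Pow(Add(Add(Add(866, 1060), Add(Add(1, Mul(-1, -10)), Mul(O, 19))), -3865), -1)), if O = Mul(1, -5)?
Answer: Rational(3253, 2023) ≈ 1.6080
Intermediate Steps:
O = -5
Mul(Add(45, -3298), Pow(Add(Add(Add(866, 1060), Add(Add(1, Mul(-1, -10)), Mul(O, 19))), -3865), -1)) = Mul(Add(45, -3298), Pow(Add(Add(Add(866, 1060), Add(Add(1, Mul(-1, -10)), Mul(-5, 19))), -3865), -1)) = Mul(-3253, Pow(Add(Add(1926, Add(Add(1, 10), -95)), -3865), -1)) = Mul(-3253, Pow(Add(Add(1926, Add(11, -95)), -3865), -1)) = Mul(-3253, Pow(Add(Add(1926, -84), -3865), -1)) = Mul(-3253, Pow(Add(1842, -3865), -1)) = Mul(-3253, Pow(-2023, -1)) = Mul(-3253, Rational(-1, 2023)) = Rational(3253, 2023)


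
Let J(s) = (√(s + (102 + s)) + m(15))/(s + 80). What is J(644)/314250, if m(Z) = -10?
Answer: -1/22751700 + √1390/227517000 ≈ 1.1992e-7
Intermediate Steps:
J(s) = (-10 + √(102 + 2*s))/(80 + s) (J(s) = (√(s + (102 + s)) - 10)/(s + 80) = (√(102 + 2*s) - 10)/(80 + s) = (-10 + √(102 + 2*s))/(80 + s))
J(644)/314250 = ((-10 + √(102 + 2*644))/(80 + 644))/314250 = ((-10 + √(102 + 1288))/724)*(1/314250) = ((-10 + √1390)/724)*(1/314250) = (-5/362 + √1390/724)*(1/314250) = -1/22751700 + √1390/227517000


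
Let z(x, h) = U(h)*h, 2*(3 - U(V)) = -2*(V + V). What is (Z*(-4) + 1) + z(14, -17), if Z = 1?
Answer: 524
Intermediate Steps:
U(V) = 3 + 2*V (U(V) = 3 - (-1)*(V + V) = 3 - (-1)*2*V = 3 - (-2)*V = 3 + 2*V)
z(x, h) = h*(3 + 2*h) (z(x, h) = (3 + 2*h)*h = h*(3 + 2*h))
(Z*(-4) + 1) + z(14, -17) = (1*(-4) + 1) - 17*(3 + 2*(-17)) = (-4 + 1) - 17*(3 - 34) = -3 - 17*(-31) = -3 + 527 = 524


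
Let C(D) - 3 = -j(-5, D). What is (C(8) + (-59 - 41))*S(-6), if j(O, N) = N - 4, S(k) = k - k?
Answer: 0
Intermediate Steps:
S(k) = 0
j(O, N) = -4 + N
C(D) = 7 - D (C(D) = 3 - (-4 + D) = 3 + (4 - D) = 7 - D)
(C(8) + (-59 - 41))*S(-6) = ((7 - 1*8) + (-59 - 41))*0 = ((7 - 8) - 100)*0 = (-1 - 100)*0 = -101*0 = 0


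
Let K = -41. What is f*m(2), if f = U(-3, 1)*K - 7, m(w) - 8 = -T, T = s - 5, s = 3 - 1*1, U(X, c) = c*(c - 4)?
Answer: 1276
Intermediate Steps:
U(X, c) = c*(-4 + c)
s = 2 (s = 3 - 1 = 2)
T = -3 (T = 2 - 5 = -3)
m(w) = 11 (m(w) = 8 - 1*(-3) = 8 + 3 = 11)
f = 116 (f = (1*(-4 + 1))*(-41) - 7 = (1*(-3))*(-41) - 7 = -3*(-41) - 7 = 123 - 7 = 116)
f*m(2) = 116*11 = 1276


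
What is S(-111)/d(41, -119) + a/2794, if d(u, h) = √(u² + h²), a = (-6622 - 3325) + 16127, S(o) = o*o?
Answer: 3090/1397 + 12321*√2/178 ≈ 100.10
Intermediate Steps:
S(o) = o²
a = 6180 (a = -9947 + 16127 = 6180)
d(u, h) = √(h² + u²)
S(-111)/d(41, -119) + a/2794 = (-111)²/(√((-119)² + 41²)) + 6180/2794 = 12321/(√(14161 + 1681)) + 6180*(1/2794) = 12321/(√15842) + 3090/1397 = 12321/((89*√2)) + 3090/1397 = 12321*(√2/178) + 3090/1397 = 12321*√2/178 + 3090/1397 = 3090/1397 + 12321*√2/178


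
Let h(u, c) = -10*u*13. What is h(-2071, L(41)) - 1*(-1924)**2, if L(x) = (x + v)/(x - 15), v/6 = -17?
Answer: -3432546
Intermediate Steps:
v = -102 (v = 6*(-17) = -102)
L(x) = (-102 + x)/(-15 + x) (L(x) = (x - 102)/(x - 15) = (-102 + x)/(-15 + x))
h(u, c) = -130*u
h(-2071, L(41)) - 1*(-1924)**2 = -130*(-2071) - 1*(-1924)**2 = 269230 - 1*3701776 = 269230 - 3701776 = -3432546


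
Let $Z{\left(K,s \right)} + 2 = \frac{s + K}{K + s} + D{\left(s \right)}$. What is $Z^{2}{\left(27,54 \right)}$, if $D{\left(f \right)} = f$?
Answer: $2809$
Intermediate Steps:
$Z{\left(K,s \right)} = -1 + s$ ($Z{\left(K,s \right)} = -2 + \left(\frac{s + K}{K + s} + s\right) = -2 + \left(\frac{K + s}{K + s} + s\right) = -2 + \left(1 + s\right) = -1 + s$)
$Z^{2}{\left(27,54 \right)} = \left(-1 + 54\right)^{2} = 53^{2} = 2809$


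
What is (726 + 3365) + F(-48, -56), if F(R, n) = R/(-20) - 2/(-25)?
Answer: 102337/25 ≈ 4093.5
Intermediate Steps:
F(R, n) = 2/25 - R/20 (F(R, n) = R*(-1/20) - 2*(-1/25) = -R/20 + 2/25 = 2/25 - R/20)
(726 + 3365) + F(-48, -56) = (726 + 3365) + (2/25 - 1/20*(-48)) = 4091 + (2/25 + 12/5) = 4091 + 62/25 = 102337/25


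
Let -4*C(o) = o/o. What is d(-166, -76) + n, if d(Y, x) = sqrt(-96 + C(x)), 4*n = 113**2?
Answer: 12769/4 + I*sqrt(385)/2 ≈ 3192.3 + 9.8107*I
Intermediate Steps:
C(o) = -1/4 (C(o) = -o/(4*o) = -1/4*1 = -1/4)
n = 12769/4 (n = (1/4)*113**2 = (1/4)*12769 = 12769/4 ≈ 3192.3)
d(Y, x) = I*sqrt(385)/2 (d(Y, x) = sqrt(-96 - 1/4) = sqrt(-385/4) = I*sqrt(385)/2)
d(-166, -76) + n = I*sqrt(385)/2 + 12769/4 = 12769/4 + I*sqrt(385)/2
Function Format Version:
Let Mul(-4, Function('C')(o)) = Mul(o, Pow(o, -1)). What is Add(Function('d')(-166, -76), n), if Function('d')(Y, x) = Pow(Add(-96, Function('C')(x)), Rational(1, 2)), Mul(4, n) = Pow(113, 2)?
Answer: Add(Rational(12769, 4), Mul(Rational(1, 2), I, Pow(385, Rational(1, 2)))) ≈ Add(3192.3, Mul(9.8107, I))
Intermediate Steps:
Function('C')(o) = Rational(-1, 4) (Function('C')(o) = Mul(Rational(-1, 4), Mul(o, Pow(o, -1))) = Mul(Rational(-1, 4), 1) = Rational(-1, 4))
n = Rational(12769, 4) (n = Mul(Rational(1, 4), Pow(113, 2)) = Mul(Rational(1, 4), 12769) = Rational(12769, 4) ≈ 3192.3)
Function('d')(Y, x) = Mul(Rational(1, 2), I, Pow(385, Rational(1, 2))) (Function('d')(Y, x) = Pow(Add(-96, Rational(-1, 4)), Rational(1, 2)) = Pow(Rational(-385, 4), Rational(1, 2)) = Mul(Rational(1, 2), I, Pow(385, Rational(1, 2))))
Add(Function('d')(-166, -76), n) = Add(Mul(Rational(1, 2), I, Pow(385, Rational(1, 2))), Rational(12769, 4)) = Add(Rational(12769, 4), Mul(Rational(1, 2), I, Pow(385, Rational(1, 2))))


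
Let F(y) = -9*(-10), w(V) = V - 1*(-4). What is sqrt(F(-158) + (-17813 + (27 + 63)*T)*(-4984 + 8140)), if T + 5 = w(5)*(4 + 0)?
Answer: 7*I*sqrt(967602) ≈ 6885.7*I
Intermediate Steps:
w(V) = 4 + V (w(V) = V + 4 = 4 + V)
F(y) = 90
T = 31 (T = -5 + (4 + 5)*(4 + 0) = -5 + 9*4 = -5 + 36 = 31)
sqrt(F(-158) + (-17813 + (27 + 63)*T)*(-4984 + 8140)) = sqrt(90 + (-17813 + (27 + 63)*31)*(-4984 + 8140)) = sqrt(90 + (-17813 + 90*31)*3156) = sqrt(90 + (-17813 + 2790)*3156) = sqrt(90 - 15023*3156) = sqrt(90 - 47412588) = sqrt(-47412498) = 7*I*sqrt(967602)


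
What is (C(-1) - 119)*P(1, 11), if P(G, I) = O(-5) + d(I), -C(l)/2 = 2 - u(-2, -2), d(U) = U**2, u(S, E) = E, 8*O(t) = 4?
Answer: -30861/2 ≈ -15431.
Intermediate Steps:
O(t) = 1/2 (O(t) = (1/8)*4 = 1/2)
C(l) = -8 (C(l) = -2*(2 - 1*(-2)) = -2*(2 + 2) = -2*4 = -8)
P(G, I) = 1/2 + I**2
(C(-1) - 119)*P(1, 11) = (-8 - 119)*(1/2 + 11**2) = -127*(1/2 + 121) = -127*243/2 = -30861/2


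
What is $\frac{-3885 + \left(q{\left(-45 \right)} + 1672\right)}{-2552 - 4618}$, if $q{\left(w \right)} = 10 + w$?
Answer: $\frac{1124}{3585} \approx 0.31353$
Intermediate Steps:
$\frac{-3885 + \left(q{\left(-45 \right)} + 1672\right)}{-2552 - 4618} = \frac{-3885 + \left(\left(10 - 45\right) + 1672\right)}{-2552 - 4618} = \frac{-3885 + \left(-35 + 1672\right)}{-7170} = \left(-3885 + 1637\right) \left(- \frac{1}{7170}\right) = \left(-2248\right) \left(- \frac{1}{7170}\right) = \frac{1124}{3585}$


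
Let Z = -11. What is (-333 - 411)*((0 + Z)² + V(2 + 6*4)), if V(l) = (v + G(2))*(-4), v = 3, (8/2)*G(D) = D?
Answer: -79608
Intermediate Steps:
G(D) = D/4
V(l) = -14 (V(l) = (3 + (¼)*2)*(-4) = (3 + ½)*(-4) = (7/2)*(-4) = -14)
(-333 - 411)*((0 + Z)² + V(2 + 6*4)) = (-333 - 411)*((0 - 11)² - 14) = -744*((-11)² - 14) = -744*(121 - 14) = -744*107 = -79608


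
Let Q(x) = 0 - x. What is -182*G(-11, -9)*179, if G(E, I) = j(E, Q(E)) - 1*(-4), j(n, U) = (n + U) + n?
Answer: 228046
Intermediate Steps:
Q(x) = -x
j(n, U) = U + 2*n (j(n, U) = (U + n) + n = U + 2*n)
G(E, I) = 4 + E (G(E, I) = (-E + 2*E) - 1*(-4) = E + 4 = 4 + E)
-182*G(-11, -9)*179 = -182*(4 - 11)*179 = -182*(-7)*179 = 1274*179 = 228046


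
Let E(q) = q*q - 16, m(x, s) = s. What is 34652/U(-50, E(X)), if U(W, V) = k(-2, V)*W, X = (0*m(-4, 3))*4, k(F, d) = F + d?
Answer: 8663/225 ≈ 38.502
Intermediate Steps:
X = 0 (X = (0*3)*4 = 0*4 = 0)
E(q) = -16 + q² (E(q) = q² - 16 = -16 + q²)
U(W, V) = W*(-2 + V) (U(W, V) = (-2 + V)*W = W*(-2 + V))
34652/U(-50, E(X)) = 34652/((-50*(-2 + (-16 + 0²)))) = 34652/((-50*(-2 + (-16 + 0)))) = 34652/((-50*(-2 - 16))) = 34652/((-50*(-18))) = 34652/900 = 34652*(1/900) = 8663/225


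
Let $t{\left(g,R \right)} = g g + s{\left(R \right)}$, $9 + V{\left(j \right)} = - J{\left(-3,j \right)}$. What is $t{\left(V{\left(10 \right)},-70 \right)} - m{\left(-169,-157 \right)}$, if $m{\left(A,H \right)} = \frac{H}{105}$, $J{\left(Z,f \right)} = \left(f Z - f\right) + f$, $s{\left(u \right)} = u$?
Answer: $\frac{39112}{105} \approx 372.5$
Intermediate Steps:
$J{\left(Z,f \right)} = Z f$ ($J{\left(Z,f \right)} = \left(Z f - f\right) + f = \left(- f + Z f\right) + f = Z f$)
$V{\left(j \right)} = -9 + 3 j$ ($V{\left(j \right)} = -9 - - 3 j = -9 + 3 j$)
$m{\left(A,H \right)} = \frac{H}{105}$ ($m{\left(A,H \right)} = H \frac{1}{105} = \frac{H}{105}$)
$t{\left(g,R \right)} = R + g^{2}$ ($t{\left(g,R \right)} = g g + R = g^{2} + R = R + g^{2}$)
$t{\left(V{\left(10 \right)},-70 \right)} - m{\left(-169,-157 \right)} = \left(-70 + \left(-9 + 3 \cdot 10\right)^{2}\right) - \frac{1}{105} \left(-157\right) = \left(-70 + \left(-9 + 30\right)^{2}\right) - - \frac{157}{105} = \left(-70 + 21^{2}\right) + \frac{157}{105} = \left(-70 + 441\right) + \frac{157}{105} = 371 + \frac{157}{105} = \frac{39112}{105}$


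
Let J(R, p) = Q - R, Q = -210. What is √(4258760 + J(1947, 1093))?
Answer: 13*√25187 ≈ 2063.2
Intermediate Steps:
J(R, p) = -210 - R
√(4258760 + J(1947, 1093)) = √(4258760 + (-210 - 1*1947)) = √(4258760 + (-210 - 1947)) = √(4258760 - 2157) = √4256603 = 13*√25187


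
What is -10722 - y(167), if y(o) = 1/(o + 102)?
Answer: -2884219/269 ≈ -10722.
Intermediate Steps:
y(o) = 1/(102 + o)
-10722 - y(167) = -10722 - 1/(102 + 167) = -10722 - 1/269 = -2884219/269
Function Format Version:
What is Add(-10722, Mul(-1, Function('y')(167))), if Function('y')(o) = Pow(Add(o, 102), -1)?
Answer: Rational(-2884219, 269) ≈ -10722.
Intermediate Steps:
Function('y')(o) = Pow(Add(102, o), -1)
Add(-10722, Mul(-1, Function('y')(167))) = Add(-10722, Mul(-1, Pow(Add(102, 167), -1))) = Add(-10722, Mul(-1, Pow(269, -1))) = Add(-10722, Mul(-1, Rational(1, 269))) = Add(-10722, Rational(-1, 269)) = Rational(-2884219, 269)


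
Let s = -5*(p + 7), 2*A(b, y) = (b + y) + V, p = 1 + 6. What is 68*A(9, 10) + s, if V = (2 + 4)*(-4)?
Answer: -240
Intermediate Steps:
p = 7
V = -24 (V = 6*(-4) = -24)
A(b, y) = -12 + b/2 + y/2 (A(b, y) = ((b + y) - 24)/2 = (-24 + b + y)/2 = -12 + b/2 + y/2)
s = -70 (s = -5*(7 + 7) = -5*14 = -70)
68*A(9, 10) + s = 68*(-12 + (1/2)*9 + (1/2)*10) - 70 = 68*(-12 + 9/2 + 5) - 70 = 68*(-5/2) - 70 = -170 - 70 = -240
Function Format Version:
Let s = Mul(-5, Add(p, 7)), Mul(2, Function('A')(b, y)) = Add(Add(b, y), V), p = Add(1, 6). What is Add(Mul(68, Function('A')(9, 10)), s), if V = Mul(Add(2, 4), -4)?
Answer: -240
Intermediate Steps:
p = 7
V = -24 (V = Mul(6, -4) = -24)
Function('A')(b, y) = Add(-12, Mul(Rational(1, 2), b), Mul(Rational(1, 2), y)) (Function('A')(b, y) = Mul(Rational(1, 2), Add(Add(b, y), -24)) = Mul(Rational(1, 2), Add(-24, b, y)) = Add(-12, Mul(Rational(1, 2), b), Mul(Rational(1, 2), y)))
s = -70 (s = Mul(-5, Add(7, 7)) = Mul(-5, 14) = -70)
Add(Mul(68, Function('A')(9, 10)), s) = Add(Mul(68, Add(-12, Mul(Rational(1, 2), 9), Mul(Rational(1, 2), 10))), -70) = Add(Mul(68, Add(-12, Rational(9, 2), 5)), -70) = Add(Mul(68, Rational(-5, 2)), -70) = Add(-170, -70) = -240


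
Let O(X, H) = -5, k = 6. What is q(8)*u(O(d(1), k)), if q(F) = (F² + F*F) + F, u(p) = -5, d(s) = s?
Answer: -680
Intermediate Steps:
q(F) = F + 2*F² (q(F) = (F² + F²) + F = 2*F² + F = F + 2*F²)
q(8)*u(O(d(1), k)) = (8*(1 + 2*8))*(-5) = (8*(1 + 16))*(-5) = (8*17)*(-5) = 136*(-5) = -680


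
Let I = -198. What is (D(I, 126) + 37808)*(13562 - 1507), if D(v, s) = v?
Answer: 453388550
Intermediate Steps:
(D(I, 126) + 37808)*(13562 - 1507) = (-198 + 37808)*(13562 - 1507) = 37610*12055 = 453388550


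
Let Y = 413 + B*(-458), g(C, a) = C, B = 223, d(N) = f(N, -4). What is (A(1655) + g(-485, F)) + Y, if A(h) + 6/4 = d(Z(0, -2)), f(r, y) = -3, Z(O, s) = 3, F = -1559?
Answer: -204421/2 ≈ -1.0221e+5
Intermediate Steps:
d(N) = -3
A(h) = -9/2 (A(h) = -3/2 - 3 = -9/2)
Y = -101721 (Y = 413 + 223*(-458) = 413 - 102134 = -101721)
(A(1655) + g(-485, F)) + Y = (-9/2 - 485) - 101721 = -979/2 - 101721 = -204421/2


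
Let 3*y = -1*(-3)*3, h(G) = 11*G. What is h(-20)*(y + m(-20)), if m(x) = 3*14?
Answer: -9900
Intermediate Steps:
m(x) = 42
y = 3 (y = (-1*(-3)*3)/3 = (3*3)/3 = (⅓)*9 = 3)
h(-20)*(y + m(-20)) = (11*(-20))*(3 + 42) = -220*45 = -9900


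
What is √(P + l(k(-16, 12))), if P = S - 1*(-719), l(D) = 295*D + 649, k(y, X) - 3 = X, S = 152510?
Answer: √158303 ≈ 397.87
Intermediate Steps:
k(y, X) = 3 + X
l(D) = 649 + 295*D
P = 153229 (P = 152510 - 1*(-719) = 152510 + 719 = 153229)
√(P + l(k(-16, 12))) = √(153229 + (649 + 295*(3 + 12))) = √(153229 + (649 + 295*15)) = √(153229 + (649 + 4425)) = √(153229 + 5074) = √158303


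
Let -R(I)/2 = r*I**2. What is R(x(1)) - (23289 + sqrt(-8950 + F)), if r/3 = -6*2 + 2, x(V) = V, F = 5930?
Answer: -23229 - 2*I*sqrt(755) ≈ -23229.0 - 54.955*I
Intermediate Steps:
r = -30 (r = 3*(-6*2 + 2) = 3*(-12 + 2) = 3*(-10) = -30)
R(I) = 60*I**2 (R(I) = -(-60)*I**2 = 60*I**2)
R(x(1)) - (23289 + sqrt(-8950 + F)) = 60*1**2 - (23289 + sqrt(-8950 + 5930)) = 60*1 - (23289 + sqrt(-3020)) = 60 - (23289 + 2*I*sqrt(755)) = 60 + (-23289 - 2*I*sqrt(755)) = -23229 - 2*I*sqrt(755)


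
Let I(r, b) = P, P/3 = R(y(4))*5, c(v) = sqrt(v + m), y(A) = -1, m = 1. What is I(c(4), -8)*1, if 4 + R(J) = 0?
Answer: -60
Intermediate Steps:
c(v) = sqrt(1 + v) (c(v) = sqrt(v + 1) = sqrt(1 + v))
R(J) = -4 (R(J) = -4 + 0 = -4)
P = -60 (P = 3*(-4*5) = 3*(-20) = -60)
I(r, b) = -60
I(c(4), -8)*1 = -60*1 = -60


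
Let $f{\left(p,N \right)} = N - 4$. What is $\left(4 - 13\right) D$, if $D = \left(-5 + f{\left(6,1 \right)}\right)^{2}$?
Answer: $-576$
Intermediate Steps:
$f{\left(p,N \right)} = -4 + N$ ($f{\left(p,N \right)} = N - 4 = -4 + N$)
$D = 64$ ($D = \left(-5 + \left(-4 + 1\right)\right)^{2} = \left(-5 - 3\right)^{2} = \left(-8\right)^{2} = 64$)
$\left(4 - 13\right) D = \left(4 - 13\right) 64 = \left(-9\right) 64 = -576$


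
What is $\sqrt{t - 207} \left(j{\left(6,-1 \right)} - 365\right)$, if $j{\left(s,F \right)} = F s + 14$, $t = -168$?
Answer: $- 1785 i \sqrt{15} \approx - 6913.3 i$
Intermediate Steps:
$j{\left(s,F \right)} = 14 + F s$
$\sqrt{t - 207} \left(j{\left(6,-1 \right)} - 365\right) = \sqrt{-168 - 207} \left(\left(14 - 6\right) - 365\right) = \sqrt{-375} \left(\left(14 - 6\right) - 365\right) = 5 i \sqrt{15} \left(8 - 365\right) = 5 i \sqrt{15} \left(-357\right) = - 1785 i \sqrt{15}$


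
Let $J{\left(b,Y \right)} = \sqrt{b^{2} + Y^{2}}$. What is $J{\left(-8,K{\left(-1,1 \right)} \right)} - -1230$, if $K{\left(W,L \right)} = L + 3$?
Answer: $1230 + 4 \sqrt{5} \approx 1238.9$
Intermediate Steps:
$K{\left(W,L \right)} = 3 + L$
$J{\left(b,Y \right)} = \sqrt{Y^{2} + b^{2}}$
$J{\left(-8,K{\left(-1,1 \right)} \right)} - -1230 = \sqrt{\left(3 + 1\right)^{2} + \left(-8\right)^{2}} - -1230 = \sqrt{4^{2} + 64} + 1230 = \sqrt{16 + 64} + 1230 = \sqrt{80} + 1230 = 4 \sqrt{5} + 1230 = 1230 + 4 \sqrt{5}$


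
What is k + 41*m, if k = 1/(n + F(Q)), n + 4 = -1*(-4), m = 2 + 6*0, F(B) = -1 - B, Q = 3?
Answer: 327/4 ≈ 81.750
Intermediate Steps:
m = 2 (m = 2 + 0 = 2)
n = 0 (n = -4 - 1*(-4) = -4 + 4 = 0)
k = -1/4 (k = 1/(0 + (-1 - 1*3)) = 1/(0 + (-1 - 3)) = 1/(0 - 4) = 1/(-4) = -1/4 ≈ -0.25000)
k + 41*m = -1/4 + 41*2 = -1/4 + 82 = 327/4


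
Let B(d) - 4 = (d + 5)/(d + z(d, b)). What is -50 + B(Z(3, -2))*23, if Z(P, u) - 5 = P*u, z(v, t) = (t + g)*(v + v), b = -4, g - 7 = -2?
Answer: 34/3 ≈ 11.333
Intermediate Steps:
g = 5 (g = 7 - 2 = 5)
z(v, t) = 2*v*(5 + t) (z(v, t) = (t + 5)*(v + v) = (5 + t)*(2*v) = 2*v*(5 + t))
Z(P, u) = 5 + P*u
B(d) = 4 + (5 + d)/(3*d) (B(d) = 4 + (d + 5)/(d + 2*d*(5 - 4)) = 4 + (5 + d)/(d + 2*d*1) = 4 + (5 + d)/(d + 2*d) = 4 + (5 + d)/((3*d)) = 4 + (5 + d)*(1/(3*d)) = 4 + (5 + d)/(3*d))
-50 + B(Z(3, -2))*23 = -50 + ((5 + 13*(5 + 3*(-2)))/(3*(5 + 3*(-2))))*23 = -50 + ((5 + 13*(5 - 6))/(3*(5 - 6)))*23 = -50 + ((1/3)*(5 + 13*(-1))/(-1))*23 = -50 + ((1/3)*(-1)*(5 - 13))*23 = -50 + ((1/3)*(-1)*(-8))*23 = -50 + (8/3)*23 = -50 + 184/3 = 34/3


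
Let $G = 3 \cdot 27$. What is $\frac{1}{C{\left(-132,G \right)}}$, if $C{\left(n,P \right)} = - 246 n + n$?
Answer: $\frac{1}{32340} \approx 3.0921 \cdot 10^{-5}$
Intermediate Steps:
$G = 81$
$C{\left(n,P \right)} = - 245 n$
$\frac{1}{C{\left(-132,G \right)}} = \frac{1}{\left(-245\right) \left(-132\right)} = \frac{1}{32340}$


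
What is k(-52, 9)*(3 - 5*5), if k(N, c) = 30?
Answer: -660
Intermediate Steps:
k(-52, 9)*(3 - 5*5) = 30*(3 - 5*5) = 30*(3 - 25) = 30*(-22) = -660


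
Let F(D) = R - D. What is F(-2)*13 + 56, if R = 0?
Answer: 82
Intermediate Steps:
F(D) = -D (F(D) = 0 - D = -D)
F(-2)*13 + 56 = -1*(-2)*13 + 56 = 2*13 + 56 = 26 + 56 = 82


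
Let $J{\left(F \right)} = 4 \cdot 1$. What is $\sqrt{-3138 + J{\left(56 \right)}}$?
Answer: $i \sqrt{3134} \approx 55.982 i$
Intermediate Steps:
$J{\left(F \right)} = 4$
$\sqrt{-3138 + J{\left(56 \right)}} = \sqrt{-3138 + 4} = \sqrt{-3134} = i \sqrt{3134}$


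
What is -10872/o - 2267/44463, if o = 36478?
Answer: -283048681/810960657 ≈ -0.34903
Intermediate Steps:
-10872/o - 2267/44463 = -10872/36478 - 2267/44463 = -10872*1/36478 - 2267*1/44463 = -5436/18239 - 2267/44463 = -283048681/810960657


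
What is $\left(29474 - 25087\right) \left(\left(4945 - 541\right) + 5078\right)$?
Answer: $41597534$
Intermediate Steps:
$\left(29474 - 25087\right) \left(\left(4945 - 541\right) + 5078\right) = 4387 \left(\left(4945 - 541\right) + 5078\right) = 4387 \left(4404 + 5078\right) = 4387 \cdot 9482 = 41597534$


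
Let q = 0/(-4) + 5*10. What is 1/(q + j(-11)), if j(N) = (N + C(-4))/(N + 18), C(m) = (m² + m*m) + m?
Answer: 7/367 ≈ 0.019074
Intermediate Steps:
C(m) = m + 2*m² (C(m) = (m² + m²) + m = 2*m² + m = m + 2*m²)
q = 50 (q = 0*(-¼) + 50 = 0 + 50 = 50)
j(N) = (28 + N)/(18 + N) (j(N) = (N - 4*(1 + 2*(-4)))/(N + 18) = (N - 4*(1 - 8))/(18 + N) = (N - 4*(-7))/(18 + N) = (N + 28)/(18 + N) = (28 + N)/(18 + N))
1/(q + j(-11)) = 1/(50 + (28 - 11)/(18 - 11)) = 1/(50 + 17/7) = 1/(367/7) = 7/367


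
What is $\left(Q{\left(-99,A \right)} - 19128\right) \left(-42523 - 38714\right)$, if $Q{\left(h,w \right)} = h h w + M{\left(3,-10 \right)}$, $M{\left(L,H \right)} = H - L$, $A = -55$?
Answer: $45346168452$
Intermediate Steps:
$Q{\left(h,w \right)} = -13 + w h^{2}$ ($Q{\left(h,w \right)} = h h w - 13 = h^{2} w - 13 = w h^{2} - 13 = -13 + w h^{2}$)
$\left(Q{\left(-99,A \right)} - 19128\right) \left(-42523 - 38714\right) = \left(\left(-13 - 55 \left(-99\right)^{2}\right) - 19128\right) \left(-42523 - 38714\right) = \left(\left(-13 - 539055\right) - 19128\right) \left(-81237\right) = \left(-539068 - 19128\right) \left(-81237\right) = \left(-558196\right) \left(-81237\right) = 45346168452$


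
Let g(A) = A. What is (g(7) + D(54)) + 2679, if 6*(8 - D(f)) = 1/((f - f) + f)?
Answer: 872855/324 ≈ 2694.0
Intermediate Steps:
D(f) = 8 - 1/(6*f) (D(f) = 8 - 1/(6*((f - f) + f)) = 8 - 1/(6*(0 + f)) = 8 - 1/(6*f))
(g(7) + D(54)) + 2679 = (7 + (8 - ⅙/54)) + 2679 = (7 + (8 - ⅙*1/54)) + 2679 = (7 + (8 - 1/324)) + 2679 = (7 + 2591/324) + 2679 = 4859/324 + 2679 = 872855/324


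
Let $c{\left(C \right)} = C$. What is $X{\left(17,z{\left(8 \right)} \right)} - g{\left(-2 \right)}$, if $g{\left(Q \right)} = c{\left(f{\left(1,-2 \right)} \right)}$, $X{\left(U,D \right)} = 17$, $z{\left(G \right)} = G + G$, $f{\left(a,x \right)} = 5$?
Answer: $12$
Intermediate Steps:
$z{\left(G \right)} = 2 G$
$g{\left(Q \right)} = 5$
$X{\left(17,z{\left(8 \right)} \right)} - g{\left(-2 \right)} = 17 - 5 = 12$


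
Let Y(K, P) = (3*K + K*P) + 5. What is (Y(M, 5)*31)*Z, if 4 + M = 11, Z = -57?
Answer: -107787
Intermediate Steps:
M = 7 (M = -4 + 11 = 7)
Y(K, P) = 5 + 3*K + K*P
(Y(M, 5)*31)*Z = ((5 + 3*7 + 7*5)*31)*(-57) = ((5 + 21 + 35)*31)*(-57) = (61*31)*(-57) = 1891*(-57) = -107787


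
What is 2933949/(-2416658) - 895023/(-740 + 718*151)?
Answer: -619721563389/65055225031 ≈ -9.5261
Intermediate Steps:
2933949/(-2416658) - 895023/(-740 + 718*151) = 2933949*(-1/2416658) - 895023/(-740 + 108418) = -2933949/2416658 - 895023/107678 = -619721563389/65055225031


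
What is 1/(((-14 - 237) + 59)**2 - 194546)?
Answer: -1/157682 ≈ -6.3419e-6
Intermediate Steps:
1/(((-14 - 237) + 59)**2 - 194546) = 1/((-251 + 59)**2 - 194546) = 1/((-192)**2 - 194546) = 1/(36864 - 194546) = 1/(-157682) = -1/157682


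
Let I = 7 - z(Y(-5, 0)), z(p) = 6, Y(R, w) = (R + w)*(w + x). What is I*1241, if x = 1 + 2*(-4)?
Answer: 1241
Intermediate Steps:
x = -7 (x = 1 - 8 = -7)
Y(R, w) = (-7 + w)*(R + w) (Y(R, w) = (R + w)*(w - 7) = (R + w)*(-7 + w) = (-7 + w)*(R + w))
I = 1 (I = 7 - 1*6 = 7 - 6 = 1)
I*1241 = 1*1241 = 1241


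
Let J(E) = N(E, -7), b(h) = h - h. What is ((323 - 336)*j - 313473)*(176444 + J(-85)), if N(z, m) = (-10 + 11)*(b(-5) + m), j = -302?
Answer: -54615544039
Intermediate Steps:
b(h) = 0
N(z, m) = m (N(z, m) = (-10 + 11)*(0 + m) = 1*m = m)
J(E) = -7
((323 - 336)*j - 313473)*(176444 + J(-85)) = ((323 - 336)*(-302) - 313473)*(176444 - 7) = (-13*(-302) - 313473)*176437 = (3926 - 313473)*176437 = -309547*176437 = -54615544039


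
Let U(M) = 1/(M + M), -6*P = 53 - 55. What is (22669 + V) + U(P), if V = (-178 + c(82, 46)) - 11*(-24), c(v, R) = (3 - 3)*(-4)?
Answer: 45513/2 ≈ 22757.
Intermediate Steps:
P = 1/3 (P = -(53 - 55)/6 = -1/6*(-2) = 1/3 ≈ 0.33333)
U(M) = 1/(2*M)
c(v, R) = 0 (c(v, R) = 0*(-4) = 0)
V = 86 (V = (-178 + 0) - 11*(-24) = -178 + 264 = 86)
(22669 + V) + U(P) = (22669 + 86) + 1/(2*(1/3)) = 22755 + (1/2)*3 = 22755 + 3/2 = 45513/2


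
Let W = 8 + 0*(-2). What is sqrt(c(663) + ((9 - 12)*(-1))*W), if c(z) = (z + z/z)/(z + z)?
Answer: 2*sqrt(2692443)/663 ≈ 4.9498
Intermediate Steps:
c(z) = (1 + z)/(2*z) (c(z) = (z + 1)/((2*z)) = (1 + z)*(1/(2*z)) = (1 + z)/(2*z))
W = 8 (W = 8 + 0 = 8)
sqrt(c(663) + ((9 - 12)*(-1))*W) = sqrt((1/2)*(1 + 663)/663 + ((9 - 12)*(-1))*8) = sqrt((1/2)*(1/663)*664 - 3*(-1)*8) = sqrt(332/663 + 3*8) = sqrt(332/663 + 24) = sqrt(16244/663) = 2*sqrt(2692443)/663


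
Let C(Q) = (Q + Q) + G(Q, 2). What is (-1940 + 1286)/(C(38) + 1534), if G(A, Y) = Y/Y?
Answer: -218/537 ≈ -0.40596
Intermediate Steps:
G(A, Y) = 1
C(Q) = 1 + 2*Q (C(Q) = (Q + Q) + 1 = 2*Q + 1 = 1 + 2*Q)
(-1940 + 1286)/(C(38) + 1534) = (-1940 + 1286)/((1 + 2*38) + 1534) = -654/((1 + 76) + 1534) = -654/(77 + 1534) = -654/1611 = -654*1/1611 = -218/537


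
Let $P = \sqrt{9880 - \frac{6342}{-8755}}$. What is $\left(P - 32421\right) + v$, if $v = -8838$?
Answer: $-41259 + \frac{\sqrt{757357771210}}{8755} \approx -41160.0$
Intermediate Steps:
$P = \frac{\sqrt{757357771210}}{8755}$ ($P = \sqrt{9880 - - \frac{6342}{8755}} = \sqrt{9880 + \frac{6342}{8755}} = \sqrt{\frac{86505742}{8755}} = \frac{\sqrt{757357771210}}{8755} \approx 99.402$)
$\left(P - 32421\right) + v = \left(\frac{\sqrt{757357771210}}{8755} - 32421\right) - 8838 = \left(-32421 + \frac{\sqrt{757357771210}}{8755}\right) - 8838 = -41259 + \frac{\sqrt{757357771210}}{8755}$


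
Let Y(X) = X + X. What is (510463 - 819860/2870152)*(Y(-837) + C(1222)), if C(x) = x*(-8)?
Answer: -2096932362113525/358769 ≈ -5.8448e+9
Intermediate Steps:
Y(X) = 2*X
C(x) = -8*x
(510463 - 819860/2870152)*(Y(-837) + C(1222)) = (510463 - 819860/2870152)*(2*(-837) - 8*1222) = (510463 - 819860*1/2870152)*(-1674 - 9776) = (510463 - 204965/717538)*(-11450) = (366276395129/717538)*(-11450) = -2096932362113525/358769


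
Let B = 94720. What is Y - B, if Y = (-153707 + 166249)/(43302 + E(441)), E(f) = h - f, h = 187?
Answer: -2038747009/21524 ≈ -94720.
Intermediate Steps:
E(f) = 187 - f
Y = 6271/21524 (Y = (-153707 + 166249)/(43302 + (187 - 1*441)) = 12542/(43302 + (187 - 441)) = 12542/(43302 - 254) = 12542/43048 = 12542*(1/43048) = 6271/21524 ≈ 0.29135)
Y - B = 6271/21524 - 1*94720 = 6271/21524 - 94720 = -2038747009/21524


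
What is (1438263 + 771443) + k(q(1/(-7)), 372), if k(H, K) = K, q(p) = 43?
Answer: 2210078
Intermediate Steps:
(1438263 + 771443) + k(q(1/(-7)), 372) = (1438263 + 771443) + 372 = 2209706 + 372 = 2210078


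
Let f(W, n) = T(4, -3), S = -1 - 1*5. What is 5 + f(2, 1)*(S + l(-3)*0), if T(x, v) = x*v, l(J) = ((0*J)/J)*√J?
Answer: 77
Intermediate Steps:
S = -6 (S = -1 - 5 = -6)
l(J) = 0 (l(J) = (0/J)*√J = 0*√J = 0)
T(x, v) = v*x
f(W, n) = -12 (f(W, n) = -3*4 = -12)
5 + f(2, 1)*(S + l(-3)*0) = 5 - 12*(-6 + 0*0) = 5 - 12*(-6 + 0) = 5 - 12*(-6) = 5 + 72 = 77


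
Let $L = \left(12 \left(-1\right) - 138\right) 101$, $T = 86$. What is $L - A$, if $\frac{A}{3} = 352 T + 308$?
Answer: $-106890$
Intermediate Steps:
$L = -15150$ ($L = \left(-12 - 138\right) 101 = \left(-150\right) 101 = -15150$)
$A = 91740$ ($A = 3 \left(352 \cdot 86 + 308\right) = 3 \left(30272 + 308\right) = 3 \cdot 30580 = 91740$)
$L - A = -15150 - 91740 = -106890$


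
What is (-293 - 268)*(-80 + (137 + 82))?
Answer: -77979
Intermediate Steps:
(-293 - 268)*(-80 + (137 + 82)) = -561*(-80 + 219) = -561*139 = -77979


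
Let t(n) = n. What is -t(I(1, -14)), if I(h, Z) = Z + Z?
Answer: 28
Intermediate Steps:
I(h, Z) = 2*Z
-t(I(1, -14)) = -2*(-14) = -1*(-28) = 28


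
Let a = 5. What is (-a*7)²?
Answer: 1225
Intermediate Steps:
(-a*7)² = (-1*5*7)² = (-5*7)² = (-35)² = 1225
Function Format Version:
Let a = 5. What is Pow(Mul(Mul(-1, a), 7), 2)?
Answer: 1225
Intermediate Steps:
Pow(Mul(Mul(-1, a), 7), 2) = Pow(Mul(Mul(-1, 5), 7), 2) = Pow(Mul(-5, 7), 2) = Pow(-35, 2) = 1225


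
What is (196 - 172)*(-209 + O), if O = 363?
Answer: 3696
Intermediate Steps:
(196 - 172)*(-209 + O) = (196 - 172)*(-209 + 363) = 24*154 = 3696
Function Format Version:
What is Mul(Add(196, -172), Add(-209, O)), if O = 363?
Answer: 3696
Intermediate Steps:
Mul(Add(196, -172), Add(-209, O)) = Mul(Add(196, -172), Add(-209, 363)) = Mul(24, 154) = 3696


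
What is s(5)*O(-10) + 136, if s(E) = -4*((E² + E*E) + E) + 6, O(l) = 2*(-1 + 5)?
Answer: -1576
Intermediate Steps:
O(l) = 8 (O(l) = 2*4 = 8)
s(E) = 6 - 8*E² - 4*E (s(E) = -4*((E² + E²) + E) + 6 = -4*(2*E² + E) + 6 = -4*(E + 2*E²) + 6 = (-8*E² - 4*E) + 6 = 6 - 8*E² - 4*E)
s(5)*O(-10) + 136 = (6 - 8*5² - 4*5)*8 + 136 = (6 - 8*25 - 20)*8 + 136 = (6 - 200 - 20)*8 + 136 = -214*8 + 136 = -1712 + 136 = -1576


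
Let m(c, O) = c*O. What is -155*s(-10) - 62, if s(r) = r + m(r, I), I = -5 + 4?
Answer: -62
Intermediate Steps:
I = -1
m(c, O) = O*c
s(r) = 0 (s(r) = r - r = 0)
-155*s(-10) - 62 = -155*0 - 62 = 0 - 62 = -62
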